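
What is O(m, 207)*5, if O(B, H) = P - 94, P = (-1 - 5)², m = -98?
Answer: -290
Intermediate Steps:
P = 36 (P = (-6)² = 36)
O(B, H) = -58 (O(B, H) = 36 - 94 = -58)
O(m, 207)*5 = -58*5 = -290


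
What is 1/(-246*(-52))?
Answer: 1/12792 ≈ 7.8174e-5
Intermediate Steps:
1/(-246*(-52)) = 1/12792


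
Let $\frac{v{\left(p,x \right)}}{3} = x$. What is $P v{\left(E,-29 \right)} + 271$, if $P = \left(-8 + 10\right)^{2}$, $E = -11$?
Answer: $-77$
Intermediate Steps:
$v{\left(p,x \right)} = 3 x$
$P = 4$ ($P = 2^{2} = 4$)
$P v{\left(E,-29 \right)} + 271 = 4 \cdot 3 \left(-29\right) + 271 = 4 \left(-87\right) + 271 = -348 + 271 = -77$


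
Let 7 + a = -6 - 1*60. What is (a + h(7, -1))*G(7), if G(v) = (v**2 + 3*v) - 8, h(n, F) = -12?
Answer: -5270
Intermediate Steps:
a = -73 (a = -7 + (-6 - 1*60) = -7 + (-6 - 60) = -7 - 66 = -73)
G(v) = -8 + v**2 + 3*v
(a + h(7, -1))*G(7) = (-73 - 12)*(-8 + 7**2 + 3*7) = -85*(-8 + 49 + 21) = -85*62 = -5270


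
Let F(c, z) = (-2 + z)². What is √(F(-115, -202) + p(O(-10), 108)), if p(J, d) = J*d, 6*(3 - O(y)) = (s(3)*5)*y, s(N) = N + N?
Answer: 6*√1315 ≈ 217.58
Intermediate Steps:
s(N) = 2*N
O(y) = 3 - 5*y (O(y) = 3 - (2*3)*5*y/6 = 3 - 6*5*y/6 = 3 - 5*y)
√(F(-115, -202) + p(O(-10), 108)) = √((-2 - 202)² + (3 - 5*(-10))*108) = √((-204)² + (3 + 50)*108) = √(41616 + 53*108) = √(41616 + 5724) = √47340 = 6*√1315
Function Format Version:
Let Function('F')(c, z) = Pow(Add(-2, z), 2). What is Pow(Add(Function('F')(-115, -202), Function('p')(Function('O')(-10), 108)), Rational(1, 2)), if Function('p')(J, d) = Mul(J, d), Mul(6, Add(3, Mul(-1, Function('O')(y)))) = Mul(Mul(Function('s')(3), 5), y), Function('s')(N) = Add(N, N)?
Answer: Mul(6, Pow(1315, Rational(1, 2))) ≈ 217.58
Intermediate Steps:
Function('s')(N) = Mul(2, N)
Function('O')(y) = Add(3, Mul(-5, y)) (Function('O')(y) = Add(3, Mul(Rational(-1, 6), Mul(Mul(Mul(2, 3), 5), y))) = Add(3, Mul(Rational(-1, 6), Mul(Mul(6, 5), y))) = Add(3, Mul(Rational(-1, 6), Mul(30, y))) = Add(3, Mul(-5, y)))
Pow(Add(Function('F')(-115, -202), Function('p')(Function('O')(-10), 108)), Rational(1, 2)) = Pow(Add(Pow(Add(-2, -202), 2), Mul(Add(3, Mul(-5, -10)), 108)), Rational(1, 2)) = Pow(Add(Pow(-204, 2), Mul(Add(3, 50), 108)), Rational(1, 2)) = Pow(Add(41616, Mul(53, 108)), Rational(1, 2)) = Pow(Add(41616, 5724), Rational(1, 2)) = Pow(47340, Rational(1, 2)) = Mul(6, Pow(1315, Rational(1, 2)))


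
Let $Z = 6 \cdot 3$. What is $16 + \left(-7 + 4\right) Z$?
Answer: $-38$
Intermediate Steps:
$Z = 18$
$16 + \left(-7 + 4\right) Z = 16 + \left(-7 + 4\right) 18 = 16 - 54 = -38$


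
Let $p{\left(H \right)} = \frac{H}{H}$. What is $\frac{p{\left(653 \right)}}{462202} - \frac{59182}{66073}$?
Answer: $- \frac{27353972691}{30539072746} \approx -0.8957$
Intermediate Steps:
$p{\left(H \right)} = 1$
$\frac{p{\left(653 \right)}}{462202} - \frac{59182}{66073} = 1 \cdot \frac{1}{462202} - \frac{59182}{66073} = \frac{1}{462202} - \frac{59182}{66073} = - \frac{27353972691}{30539072746}$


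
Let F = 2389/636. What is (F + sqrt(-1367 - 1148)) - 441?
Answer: -278087/636 + I*sqrt(2515) ≈ -437.24 + 50.15*I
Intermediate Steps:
F = 2389/636 (F = 2389*(1/636) = 2389/636 ≈ 3.7563)
(F + sqrt(-1367 - 1148)) - 441 = (2389/636 + sqrt(-1367 - 1148)) - 441 = (2389/636 + sqrt(-2515)) - 441 = (2389/636 + I*sqrt(2515)) - 441 = -278087/636 + I*sqrt(2515)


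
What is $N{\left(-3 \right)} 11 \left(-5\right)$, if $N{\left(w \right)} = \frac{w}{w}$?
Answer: $-55$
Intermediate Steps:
$N{\left(w \right)} = 1$
$N{\left(-3 \right)} 11 \left(-5\right) = 1 \cdot 11 \left(-5\right) = 11 \left(-5\right) = -55$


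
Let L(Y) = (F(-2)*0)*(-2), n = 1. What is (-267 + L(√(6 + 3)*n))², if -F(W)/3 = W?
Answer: 71289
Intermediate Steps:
F(W) = -3*W
L(Y) = 0 (L(Y) = (-3*(-2)*0)*(-2) = (6*0)*(-2) = 0*(-2) = 0)
(-267 + L(√(6 + 3)*n))² = (-267 + 0)² = (-267)² = 71289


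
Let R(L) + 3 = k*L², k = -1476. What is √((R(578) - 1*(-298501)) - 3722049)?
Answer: I*√496531535 ≈ 22283.0*I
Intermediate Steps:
R(L) = -3 - 1476*L²
√((R(578) - 1*(-298501)) - 3722049) = √(((-3 - 1476*578²) - 1*(-298501)) - 3722049) = √(((-3 - 1476*334084) + 298501) - 3722049) = √(((-3 - 493107984) + 298501) - 3722049) = √((-493107987 + 298501) - 3722049) = √(-492809486 - 3722049) = √(-496531535) = I*√496531535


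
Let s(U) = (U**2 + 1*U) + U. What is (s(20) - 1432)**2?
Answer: 984064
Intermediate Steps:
s(U) = U**2 + 2*U (s(U) = (U**2 + U) + U = (U + U**2) + U = U**2 + 2*U)
(s(20) - 1432)**2 = (20*(2 + 20) - 1432)**2 = (20*22 - 1432)**2 = (440 - 1432)**2 = (-992)**2 = 984064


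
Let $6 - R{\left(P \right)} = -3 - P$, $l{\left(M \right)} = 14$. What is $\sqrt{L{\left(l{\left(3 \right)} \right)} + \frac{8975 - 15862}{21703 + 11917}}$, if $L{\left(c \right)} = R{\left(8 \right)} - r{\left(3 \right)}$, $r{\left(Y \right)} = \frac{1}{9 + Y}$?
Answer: $\frac{\sqrt{25283310}}{1230} \approx 4.088$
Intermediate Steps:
$R{\left(P \right)} = 9 + P$ ($R{\left(P \right)} = 6 - \left(-3 - P\right) = 6 + \left(3 + P\right) = 9 + P$)
$L{\left(c \right)} = \frac{203}{12}$ ($L{\left(c \right)} = \left(9 + 8\right) - \frac{1}{9 + 3} = 17 - \frac{1}{12} = \frac{203}{12}$)
$\sqrt{L{\left(l{\left(3 \right)} \right)} + \frac{8975 - 15862}{21703 + 11917}} = \sqrt{\frac{203}{12} + \frac{8975 - 15862}{21703 + 11917}} = \sqrt{\frac{203}{12} - \frac{6887}{33620}} = \sqrt{\frac{842777}{50430}} = \frac{\sqrt{25283310}}{1230}$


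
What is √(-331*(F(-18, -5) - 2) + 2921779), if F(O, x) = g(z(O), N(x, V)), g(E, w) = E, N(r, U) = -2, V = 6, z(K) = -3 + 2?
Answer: 2*√730693 ≈ 1709.6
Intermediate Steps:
z(K) = -1
F(O, x) = -1
√(-331*(F(-18, -5) - 2) + 2921779) = √(-331*(-1 - 2) + 2921779) = √(-331*(-3) + 2921779) = √(993 + 2921779) = √2922772 = 2*√730693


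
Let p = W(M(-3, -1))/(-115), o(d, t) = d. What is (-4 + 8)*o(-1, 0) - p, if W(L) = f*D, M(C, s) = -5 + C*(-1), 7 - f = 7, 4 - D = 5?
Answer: -4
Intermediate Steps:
D = -1 (D = 4 - 1*5 = 4 - 5 = -1)
f = 0 (f = 7 - 1*7 = 7 - 7 = 0)
M(C, s) = -5 - C
W(L) = 0 (W(L) = 0*(-1) = 0)
p = 0 (p = 0/(-115) = 0*(-1/115) = 0)
(-4 + 8)*o(-1, 0) - p = (-4 + 8)*(-1) - 1*0 = 4*(-1) + 0 = -4 + 0 = -4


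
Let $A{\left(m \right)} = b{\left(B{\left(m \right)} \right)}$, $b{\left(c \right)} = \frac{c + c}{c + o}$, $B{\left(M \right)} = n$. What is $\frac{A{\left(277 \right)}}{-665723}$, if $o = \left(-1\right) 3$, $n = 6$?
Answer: $- \frac{4}{665723} \approx -6.0085 \cdot 10^{-6}$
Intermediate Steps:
$B{\left(M \right)} = 6$
$o = -3$
$b{\left(c \right)} = \frac{2 c}{-3 + c}$ ($b{\left(c \right)} = \frac{c + c}{c - 3} = \frac{2 c}{-3 + c}$)
$A{\left(m \right)} = 4$ ($A{\left(m \right)} = 2 \cdot 6 \frac{1}{-3 + 6} = 2 \cdot 6 \cdot \frac{1}{3} = 4$)
$\frac{A{\left(277 \right)}}{-665723} = \frac{4}{-665723} = 4 \left(- \frac{1}{665723}\right) = - \frac{4}{665723}$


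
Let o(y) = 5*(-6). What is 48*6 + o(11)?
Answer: 258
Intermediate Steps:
o(y) = -30
48*6 + o(11) = 48*6 - 30 = 288 - 30 = 258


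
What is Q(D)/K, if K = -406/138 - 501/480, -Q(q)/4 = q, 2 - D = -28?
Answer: 1324800/44003 ≈ 30.107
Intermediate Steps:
D = 30 (D = 2 - 1*(-28) = 2 + 28 = 30)
Q(q) = -4*q
K = -44003/11040 (K = -406*1/138 - 501*1/480 = -203/69 - 167/160 = -44003/11040 ≈ -3.9858)
Q(D)/K = (-4*30)/(-44003/11040) = -120*(-11040/44003) = 1324800/44003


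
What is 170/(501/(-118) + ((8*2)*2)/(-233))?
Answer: -4673980/120509 ≈ -38.785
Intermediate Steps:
170/(501/(-118) + ((8*2)*2)/(-233)) = 170/(501*(-1/118) + (16*2)*(-1/233)) = 170/(-501/118 + 32*(-1/233)) = 170/(-501/118 - 32/233) = 170/(-120509/27494) = 170*(-27494/120509) = -4673980/120509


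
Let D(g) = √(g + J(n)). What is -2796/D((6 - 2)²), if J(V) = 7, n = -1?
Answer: -2796*√23/23 ≈ -583.01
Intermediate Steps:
D(g) = √(7 + g) (D(g) = √(g + 7) = √(7 + g))
-2796/D((6 - 2)²) = -2796/√(7 + (6 - 2)²) = -2796/√(7 + 4²) = -2796/√(7 + 16) = -2796*√23/23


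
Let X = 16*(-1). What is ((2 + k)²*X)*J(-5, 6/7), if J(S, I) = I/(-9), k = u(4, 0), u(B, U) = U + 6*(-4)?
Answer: 15488/21 ≈ 737.52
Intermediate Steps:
u(B, U) = -24 + U (u(B, U) = U - 24 = -24 + U)
k = -24 (k = -24 + 0 = -24)
X = -16
J(S, I) = -I/9 (J(S, I) = I*(-⅑) = -I/9)
((2 + k)²*X)*J(-5, 6/7) = ((2 - 24)²*(-16))*(-2/(3*7)) = ((-22)²*(-16))*(-2/(3*7)) = (484*(-16))*(-⅑*6/7) = -7744*(-2/21) = 15488/21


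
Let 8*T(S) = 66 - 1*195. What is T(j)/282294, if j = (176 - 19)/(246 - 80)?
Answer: -43/752784 ≈ -5.7121e-5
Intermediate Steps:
j = 157/166 ≈ 0.94578
T(S) = -129/8 (T(S) = (66 - 1*195)/8 = (66 - 195)/8 = (⅛)*(-129) = -129/8)
T(j)/282294 = -129/8/282294 = -129/8*1/282294 = -43/752784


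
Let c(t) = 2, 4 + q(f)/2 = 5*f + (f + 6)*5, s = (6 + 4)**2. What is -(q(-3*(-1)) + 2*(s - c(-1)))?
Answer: -308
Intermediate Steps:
s = 100 (s = 10**2 = 100)
q(f) = 52 + 20*f (q(f) = -8 + 2*(5*f + (f + 6)*5) = -8 + 2*(5*f + (6 + f)*5) = -8 + 2*(5*f + (30 + 5*f)) = -8 + 2*(30 + 10*f) = -8 + (60 + 20*f) = 52 + 20*f)
-(q(-3*(-1)) + 2*(s - c(-1))) = -((52 + 20*(-3*(-1))) + 2*(100 - 1*2)) = -((52 + 20*3) + 2*(100 - 2)) = -((52 + 60) + 2*98) = -(112 + 196) = -1*308 = -308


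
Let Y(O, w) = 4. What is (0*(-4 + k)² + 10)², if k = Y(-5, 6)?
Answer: 100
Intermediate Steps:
k = 4
(0*(-4 + k)² + 10)² = (0*(-4 + 4)² + 10)² = (0*0² + 10)² = (0*0 + 10)² = (0 + 10)² = 10² = 100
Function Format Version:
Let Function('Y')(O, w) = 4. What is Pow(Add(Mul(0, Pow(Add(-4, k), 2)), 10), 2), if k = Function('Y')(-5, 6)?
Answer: 100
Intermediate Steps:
k = 4
Pow(Add(Mul(0, Pow(Add(-4, k), 2)), 10), 2) = Pow(Add(Mul(0, Pow(Add(-4, 4), 2)), 10), 2) = Pow(Add(Mul(0, Pow(0, 2)), 10), 2) = Pow(Add(Mul(0, 0), 10), 2) = Pow(Add(0, 10), 2) = Pow(10, 2) = 100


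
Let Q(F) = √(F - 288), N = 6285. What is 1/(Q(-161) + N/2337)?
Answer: 1632005/276860634 - 606841*I*√449/276860634 ≈ 0.0058947 - 0.046445*I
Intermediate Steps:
Q(F) = √(-288 + F)
1/(Q(-161) + N/2337) = 1/(√(-288 - 161) + 6285/2337) = 1/(√(-449) + 6285*(1/2337)) = 1/(I*√449 + 2095/779) = 1/(2095/779 + I*√449)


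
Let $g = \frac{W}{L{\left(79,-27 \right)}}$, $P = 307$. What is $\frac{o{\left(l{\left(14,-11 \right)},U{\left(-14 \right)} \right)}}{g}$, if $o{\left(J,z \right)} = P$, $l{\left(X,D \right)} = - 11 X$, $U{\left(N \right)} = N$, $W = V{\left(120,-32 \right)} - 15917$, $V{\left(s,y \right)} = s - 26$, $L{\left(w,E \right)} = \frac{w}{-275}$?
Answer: $\frac{24253}{4351325} \approx 0.0055737$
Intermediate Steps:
$L{\left(w,E \right)} = - \frac{w}{275}$ ($L{\left(w,E \right)} = w \left(- \frac{1}{275}\right) = - \frac{w}{275}$)
$V{\left(s,y \right)} = -26 + s$ ($V{\left(s,y \right)} = s - 26 = -26 + s$)
$W = -15823$ ($W = \left(-26 + 120\right) - 15917 = 94 - 15917 = -15823$)
$o{\left(J,z \right)} = 307$
$g = \frac{4351325}{79}$ ($g = - \frac{15823}{\left(- \frac{1}{275}\right) 79} = - \frac{15823}{- \frac{79}{275}} = \left(-15823\right) \left(- \frac{275}{79}\right) = \frac{4351325}{79} \approx 55080.0$)
$\frac{o{\left(l{\left(14,-11 \right)},U{\left(-14 \right)} \right)}}{g} = \frac{307}{\frac{4351325}{79}} = 307 \cdot \frac{79}{4351325} = \frac{24253}{4351325}$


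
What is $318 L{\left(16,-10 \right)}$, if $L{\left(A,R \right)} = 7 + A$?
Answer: $7314$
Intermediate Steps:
$318 L{\left(16,-10 \right)} = 318 \left(7 + 16\right) = 318 \cdot 23 = 7314$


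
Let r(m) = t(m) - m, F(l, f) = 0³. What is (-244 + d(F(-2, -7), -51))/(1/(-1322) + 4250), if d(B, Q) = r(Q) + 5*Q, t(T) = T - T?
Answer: -592256/5618499 ≈ -0.10541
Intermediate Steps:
t(T) = 0
F(l, f) = 0
r(m) = -m (r(m) = 0 - m = -m)
d(B, Q) = 4*Q (d(B, Q) = -Q + 5*Q = 4*Q)
(-244 + d(F(-2, -7), -51))/(1/(-1322) + 4250) = (-244 + 4*(-51))/(1/(-1322) + 4250) = (-244 - 204)/(-1/1322 + 4250) = -448/5618499/1322 = -448*1322/5618499 = -592256/5618499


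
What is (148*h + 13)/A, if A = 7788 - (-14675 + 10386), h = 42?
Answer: 6229/12077 ≈ 0.51577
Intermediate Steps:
A = 12077 (A = 7788 - 1*(-4289) = 7788 + 4289 = 12077)
(148*h + 13)/A = (148*42 + 13)/12077 = (6216 + 13)*(1/12077) = 6229*(1/12077) = 6229/12077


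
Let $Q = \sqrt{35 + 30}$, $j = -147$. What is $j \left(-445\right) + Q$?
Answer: $65415 + \sqrt{65} \approx 65423.0$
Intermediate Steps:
$Q = \sqrt{65} \approx 8.0623$
$j \left(-445\right) + Q = \left(-147\right) \left(-445\right) + \sqrt{65} = 65415 + \sqrt{65}$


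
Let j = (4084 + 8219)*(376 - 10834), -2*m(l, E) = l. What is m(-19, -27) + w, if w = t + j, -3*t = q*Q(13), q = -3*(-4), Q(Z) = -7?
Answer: -257329473/2 ≈ -1.2866e+8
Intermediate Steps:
m(l, E) = -l/2
j = -128664774 (j = 12303*(-10458) = -128664774)
q = 12
t = 28 (t = -4*(-7) = -⅓*(-84) = 28)
w = -128664746 (w = 28 - 128664774 = -128664746)
m(-19, -27) + w = -½*(-19) - 128664746 = 19/2 - 128664746 = -257329473/2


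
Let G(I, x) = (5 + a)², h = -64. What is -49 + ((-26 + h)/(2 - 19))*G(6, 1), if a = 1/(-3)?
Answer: 1127/17 ≈ 66.294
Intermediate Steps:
a = -⅓ ≈ -0.33333
G(I, x) = 196/9 (G(I, x) = (5 - ⅓)² = (14/3)² = 196/9)
-49 + ((-26 + h)/(2 - 19))*G(6, 1) = -49 + ((-26 - 64)/(2 - 19))*(196/9) = -49 - 90/(-17)*(196/9) = -49 - 90*(-1/17)*(196/9) = -49 + (90/17)*(196/9) = -49 + 1960/17 = 1127/17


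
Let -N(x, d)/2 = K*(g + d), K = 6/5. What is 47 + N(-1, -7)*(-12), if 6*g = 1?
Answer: -749/5 ≈ -149.80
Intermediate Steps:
g = ⅙ (g = (⅙)*1 = ⅙ ≈ 0.16667)
K = 6/5 (K = 6*(⅕) = 6/5 ≈ 1.2000)
N(x, d) = -⅖ - 12*d/5 (N(x, d) = -12*(⅙ + d)/5 = -2*(⅕ + 6*d/5) = -⅖ - 12*d/5)
47 + N(-1, -7)*(-12) = 47 + (-⅖ - 12/5*(-7))*(-12) = 47 + (-⅖ + 84/5)*(-12) = 47 + (82/5)*(-12) = 47 - 984/5 = -749/5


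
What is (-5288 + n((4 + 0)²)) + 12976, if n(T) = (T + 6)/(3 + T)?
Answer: 146094/19 ≈ 7689.2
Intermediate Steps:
n(T) = (6 + T)/(3 + T)
(-5288 + n((4 + 0)²)) + 12976 = (-5288 + (6 + (4 + 0)²)/(3 + (4 + 0)²)) + 12976 = (-5288 + (6 + 4²)/(3 + 4²)) + 12976 = (-5288 + (6 + 16)/(3 + 16)) + 12976 = (-5288 + 22/19) + 12976 = -100450/19 + 12976 = 146094/19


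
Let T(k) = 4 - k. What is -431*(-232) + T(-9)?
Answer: 100005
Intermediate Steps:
-431*(-232) + T(-9) = -431*(-232) + (4 - 1*(-9)) = 99992 + (4 + 9) = 99992 + 13 = 100005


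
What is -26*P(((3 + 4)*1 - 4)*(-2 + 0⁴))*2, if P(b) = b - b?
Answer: 0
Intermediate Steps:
P(b) = 0
-26*P(((3 + 4)*1 - 4)*(-2 + 0⁴))*2 = -26*0*2 = 0*2 = 0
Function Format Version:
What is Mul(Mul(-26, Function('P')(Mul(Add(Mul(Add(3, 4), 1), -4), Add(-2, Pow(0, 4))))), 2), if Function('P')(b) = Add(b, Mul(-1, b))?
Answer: 0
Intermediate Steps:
Function('P')(b) = 0
Mul(Mul(-26, Function('P')(Mul(Add(Mul(Add(3, 4), 1), -4), Add(-2, Pow(0, 4))))), 2) = Mul(Mul(-26, 0), 2) = Mul(0, 2) = 0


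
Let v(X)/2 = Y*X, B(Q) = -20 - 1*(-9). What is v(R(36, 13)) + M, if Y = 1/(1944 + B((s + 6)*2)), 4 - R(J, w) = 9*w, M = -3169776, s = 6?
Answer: -6127177234/1933 ≈ -3.1698e+6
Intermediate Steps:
B(Q) = -11 (B(Q) = -20 + 9 = -11)
R(J, w) = 4 - 9*w
Y = 1/1933 (Y = 1/(1944 - 11) = 1/1933 ≈ 0.00051733)
v(X) = 2*X/1933 (v(X) = 2*(X/1933) = 2*X/1933)
v(R(36, 13)) + M = 2*(4 - 9*13)/1933 - 3169776 = 2*(4 - 117)/1933 - 3169776 = (2/1933)*(-113) - 3169776 = -226/1933 - 3169776 = -6127177234/1933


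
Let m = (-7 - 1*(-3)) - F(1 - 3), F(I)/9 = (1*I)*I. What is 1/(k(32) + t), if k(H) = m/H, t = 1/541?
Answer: -2164/2701 ≈ -0.80118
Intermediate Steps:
F(I) = 9*I² (F(I) = 9*((1*I)*I) = 9*(I*I) = 9*I²)
m = -40 (m = (-7 - 1*(-3)) - 9*(1 - 3)² = (-7 + 3) - 9*(-2)² = -4 - 9*4 = -4 - 1*36 = -4 - 36 = -40)
t = 1/541 ≈ 0.0018484
k(H) = -40/H
1/(k(32) + t) = 1/(-40/32 + 1/541) = 1/(-40*1/32 + 1/541) = 1/(-5/4 + 1/541) = 1/(-2701/2164) = -2164/2701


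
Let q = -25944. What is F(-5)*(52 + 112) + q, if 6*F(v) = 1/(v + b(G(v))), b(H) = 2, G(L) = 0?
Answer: -233578/9 ≈ -25953.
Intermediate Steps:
F(v) = 1/(6*(2 + v)) (F(v) = 1/(6*(v + 2)) = 1/(6*(2 + v)))
F(-5)*(52 + 112) + q = (1/(6*(2 - 5)))*(52 + 112) - 25944 = ((⅙)/(-3))*164 - 25944 = ((⅙)*(-⅓))*164 - 25944 = -1/18*164 - 25944 = -82/9 - 25944 = -233578/9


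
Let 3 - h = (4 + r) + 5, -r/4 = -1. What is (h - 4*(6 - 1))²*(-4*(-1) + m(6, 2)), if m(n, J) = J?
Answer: 5400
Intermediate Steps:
r = 4 (r = -4*(-1) = 4)
h = -10 (h = 3 - ((4 + 4) + 5) = 3 - (8 + 5) = 3 - 1*13 = 3 - 13 = -10)
(h - 4*(6 - 1))²*(-4*(-1) + m(6, 2)) = (-10 - 4*(6 - 1))²*(-4*(-1) + 2) = (-10 - 4*5)²*(4 + 2) = (-10 - 20)²*6 = (-30)²*6 = 900*6 = 5400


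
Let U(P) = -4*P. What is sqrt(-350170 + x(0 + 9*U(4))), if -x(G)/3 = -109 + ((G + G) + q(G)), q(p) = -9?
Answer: 2*I*sqrt(87238) ≈ 590.72*I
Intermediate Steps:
x(G) = 354 - 6*G (x(G) = -3*(-109 + ((G + G) - 9)) = -3*(-109 + (2*G - 9)) = -3*(-109 + (-9 + 2*G)) = -3*(-118 + 2*G) = 354 - 6*G)
sqrt(-350170 + x(0 + 9*U(4))) = sqrt(-350170 + (354 - 6*(0 + 9*(-4*4)))) = sqrt(-350170 + (354 - 6*(0 + 9*(-16)))) = sqrt(-350170 + (354 - 6*(0 - 144))) = sqrt(-350170 + (354 - 6*(-144))) = sqrt(-350170 + (354 + 864)) = sqrt(-350170 + 1218) = sqrt(-348952) = 2*I*sqrt(87238)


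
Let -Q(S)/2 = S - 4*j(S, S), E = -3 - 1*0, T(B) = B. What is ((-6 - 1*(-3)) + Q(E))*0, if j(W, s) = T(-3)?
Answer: 0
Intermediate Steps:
j(W, s) = -3
E = -3 (E = -3 + 0 = -3)
Q(S) = -24 - 2*S (Q(S) = -2*(S - 4*(-3)) = -2*(S + 12) = -2*(12 + S) = -24 - 2*S)
((-6 - 1*(-3)) + Q(E))*0 = ((-6 - 1*(-3)) + (-24 - 2*(-3)))*0 = ((-6 + 3) + (-24 + 6))*0 = (-3 - 18)*0 = -21*0 = 0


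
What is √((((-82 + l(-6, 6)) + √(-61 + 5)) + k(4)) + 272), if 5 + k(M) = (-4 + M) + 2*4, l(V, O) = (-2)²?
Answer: √(197 + 2*I*√14) ≈ 14.038 + 0.26653*I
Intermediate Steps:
l(V, O) = 4
k(M) = -1 + M (k(M) = -5 + ((-4 + M) + 2*4) = -5 + ((-4 + M) + 8) = -5 + (4 + M) = -1 + M)
√((((-82 + l(-6, 6)) + √(-61 + 5)) + k(4)) + 272) = √((((-82 + 4) + √(-61 + 5)) + (-1 + 4)) + 272) = √(((-78 + √(-56)) + 3) + 272) = √(((-78 + 2*I*√14) + 3) + 272) = √((-75 + 2*I*√14) + 272) = √(197 + 2*I*√14)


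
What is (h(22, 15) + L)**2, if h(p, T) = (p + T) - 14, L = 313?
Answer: 112896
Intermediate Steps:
h(p, T) = -14 + T + p (h(p, T) = (T + p) - 14 = -14 + T + p)
(h(22, 15) + L)**2 = ((-14 + 15 + 22) + 313)**2 = (23 + 313)**2 = 336**2 = 112896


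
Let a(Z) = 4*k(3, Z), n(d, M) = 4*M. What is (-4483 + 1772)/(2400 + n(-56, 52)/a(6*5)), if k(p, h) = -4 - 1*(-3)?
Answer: -2711/2348 ≈ -1.1546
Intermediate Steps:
k(p, h) = -1 (k(p, h) = -4 + 3 = -1)
a(Z) = -4 (a(Z) = 4*(-1) = -4)
(-4483 + 1772)/(2400 + n(-56, 52)/a(6*5)) = (-4483 + 1772)/(2400 + (4*52)/(-4)) = -2711/(2400 + 208*(-1/4)) = -2711/(2400 - 52) = -2711/2348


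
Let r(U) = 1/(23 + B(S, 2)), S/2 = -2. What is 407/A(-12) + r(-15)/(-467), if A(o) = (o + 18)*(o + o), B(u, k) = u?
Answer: -3611455/1277712 ≈ -2.8265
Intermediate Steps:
S = -4 (S = 2*(-2) = -4)
r(U) = 1/19 (r(U) = 1/(23 - 4) = 1/19)
A(o) = 2*o*(18 + o) (A(o) = (18 + o)*(2*o) = 2*o*(18 + o))
407/A(-12) + r(-15)/(-467) = 407/((2*(-12)*(18 - 12))) + (1/19)/(-467) = 407/((2*(-12)*6)) + (1/19)*(-1/467) = 407/(-144) - 1/8873 = 407*(-1/144) - 1/8873 = -407/144 - 1/8873 = -3611455/1277712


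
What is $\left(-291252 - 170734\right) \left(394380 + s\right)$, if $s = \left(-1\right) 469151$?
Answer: $34543155206$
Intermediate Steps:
$s = -469151$
$\left(-291252 - 170734\right) \left(394380 + s\right) = \left(-291252 - 170734\right) \left(394380 - 469151\right) = \left(-461986\right) \left(-74771\right) = 34543155206$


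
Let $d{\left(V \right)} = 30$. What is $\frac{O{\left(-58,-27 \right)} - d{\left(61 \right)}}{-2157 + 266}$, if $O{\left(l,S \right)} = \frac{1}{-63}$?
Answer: $\frac{1}{63} \approx 0.015873$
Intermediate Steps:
$O{\left(l,S \right)} = - \frac{1}{63}$
$\frac{O{\left(-58,-27 \right)} - d{\left(61 \right)}}{-2157 + 266} = \frac{- \frac{1}{63} - 30}{-2157 + 266} = \frac{- \frac{1}{63} - 30}{-1891} = \left(- \frac{1891}{63}\right) \left(- \frac{1}{1891}\right) = \frac{1}{63}$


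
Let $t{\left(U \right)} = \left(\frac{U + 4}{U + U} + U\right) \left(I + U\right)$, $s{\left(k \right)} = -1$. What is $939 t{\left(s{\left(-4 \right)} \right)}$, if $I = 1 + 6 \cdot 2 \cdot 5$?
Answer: $-140850$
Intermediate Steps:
$I = 61$ ($I = 1 + 12 \cdot 5 = 1 + 60 = 61$)
$t{\left(U \right)} = \left(61 + U\right) \left(U + \frac{4 + U}{2 U}\right)$ ($t{\left(U \right)} = \left(\frac{U + 4}{U + U} + U\right) \left(61 + U\right) = \left(\frac{4 + U}{2 U} + U\right) \left(61 + U\right) = \left(U + \frac{4 + U}{2 U}\right) \left(61 + U\right) = \left(61 + U\right) \left(U + \frac{4 + U}{2 U}\right)$)
$939 t{\left(s{\left(-4 \right)} \right)} = 939 \left(\frac{65}{2} + \left(-1\right)^{2} + \frac{122}{-1} + \frac{123}{2} \left(-1\right)\right) = 939 \left(\frac{65}{2} + 1 + 122 \left(-1\right) - \frac{123}{2}\right) = 939 \left(\frac{65}{2} + 1 - 122 - \frac{123}{2}\right) = 939 \left(-150\right) = -140850$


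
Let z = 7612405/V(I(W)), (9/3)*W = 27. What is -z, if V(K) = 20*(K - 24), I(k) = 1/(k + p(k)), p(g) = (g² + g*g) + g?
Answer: 68511645/4319 ≈ 15863.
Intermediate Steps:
p(g) = g + 2*g² (p(g) = (g² + g²) + g = 2*g² + g = g + 2*g²)
W = 9 (W = (⅓)*27 = 9)
I(k) = 1/(k + k*(1 + 2*k))
V(K) = -480 + 20*K (V(K) = 20*(-24 + K) = -480 + 20*K)
z = -68511645/4319 (z = 7612405/(-480 + 20*((½)/(9*(1 + 9)))) = 7612405/(-480 + 20*((½)*(⅑)/10)) = 7612405/(-480 + 20*((½)*(⅑)*(⅒))) = 7612405/(-480 + 20*(1/180)) = 7612405/(-480 + ⅑) = 7612405/(-4319/9) = 7612405*(-9/4319) = -68511645/4319 ≈ -15863.)
-z = -1*(-68511645/4319) = 68511645/4319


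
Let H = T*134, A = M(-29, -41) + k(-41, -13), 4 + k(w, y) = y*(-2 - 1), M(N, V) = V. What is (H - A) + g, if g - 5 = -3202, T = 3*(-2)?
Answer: -3995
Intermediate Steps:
T = -6
g = -3197 (g = 5 - 3202 = -3197)
k(w, y) = -4 - 3*y (k(w, y) = -4 + y*(-2 - 1) = -4 + y*(-3) = -4 - 3*y)
A = -6 (A = -41 + (-4 - 3*(-13)) = -41 + (-4 + 39) = -41 + 35 = -6)
H = -804 (H = -6*134 = -804)
(H - A) + g = (-804 - 1*(-6)) - 3197 = (-804 + 6) - 3197 = -798 - 3197 = -3995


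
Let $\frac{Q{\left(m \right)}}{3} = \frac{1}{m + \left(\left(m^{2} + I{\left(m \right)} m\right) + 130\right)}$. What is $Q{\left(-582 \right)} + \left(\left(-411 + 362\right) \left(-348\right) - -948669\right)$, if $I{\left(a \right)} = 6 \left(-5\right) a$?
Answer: $\frac{9486710026005}{9823448} \approx 9.6572 \cdot 10^{5}$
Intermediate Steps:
$I{\left(a \right)} = - 30 a$
$Q{\left(m \right)} = \frac{3}{130 + m - 29 m^{2}}$ ($Q{\left(m \right)} = \frac{3}{m + \left(\left(m^{2} + - 30 m m\right) + 130\right)} = \frac{3}{m + \left(\left(m^{2} - 30 m^{2}\right) + 130\right)} = \frac{3}{m - \left(-130 + 29 m^{2}\right)} = \frac{3}{130 + m - 29 m^{2}}$)
$Q{\left(-582 \right)} + \left(\left(-411 + 362\right) \left(-348\right) - -948669\right) = \frac{3}{130 - 582 - 29 \left(-582\right)^{2}} + \left(\left(-411 + 362\right) \left(-348\right) - -948669\right) = \frac{3}{130 - 582 - 9822996} + \left(\left(-49\right) \left(-348\right) + 948669\right) = \frac{3}{130 - 582 - 9822996} + \left(17052 + 948669\right) = \frac{3}{-9823448} + 965721 = 3 \left(- \frac{1}{9823448}\right) + 965721 = - \frac{3}{9823448} + 965721 = \frac{9486710026005}{9823448}$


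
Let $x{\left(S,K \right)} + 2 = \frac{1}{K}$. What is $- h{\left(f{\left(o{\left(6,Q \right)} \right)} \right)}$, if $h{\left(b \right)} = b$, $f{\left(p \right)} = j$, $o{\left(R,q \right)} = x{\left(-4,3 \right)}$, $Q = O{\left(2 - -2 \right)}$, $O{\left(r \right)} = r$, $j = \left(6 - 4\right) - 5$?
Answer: $3$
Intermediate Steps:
$j = -3$ ($j = 2 - 5 = -3$)
$Q = 4$ ($Q = 2 - -2 = 2 + 2 = 4$)
$x{\left(S,K \right)} = -2 + \frac{1}{K}$
$o{\left(R,q \right)} = - \frac{5}{3}$ ($o{\left(R,q \right)} = -2 + \frac{1}{3} = - \frac{5}{3}$)
$f{\left(p \right)} = -3$
$- h{\left(f{\left(o{\left(6,Q \right)} \right)} \right)} = \left(-1\right) \left(-3\right) = 3$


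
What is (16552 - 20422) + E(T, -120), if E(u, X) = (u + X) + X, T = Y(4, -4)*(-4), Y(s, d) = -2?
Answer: -4102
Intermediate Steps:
T = 8 (T = -2*(-4) = 8)
E(u, X) = u + 2*X (E(u, X) = (X + u) + X = u + 2*X)
(16552 - 20422) + E(T, -120) = (16552 - 20422) + (8 + 2*(-120)) = -3870 + (8 - 240) = -3870 - 232 = -4102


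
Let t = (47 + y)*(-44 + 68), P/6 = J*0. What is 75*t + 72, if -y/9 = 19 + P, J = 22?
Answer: -223128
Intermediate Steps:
P = 0 (P = 6*(22*0) = 6*0 = 0)
y = -171 (y = -9*(19 + 0) = -9*19 = -171)
t = -2976 (t = (47 - 171)*(-44 + 68) = -124*24 = -2976)
75*t + 72 = 75*(-2976) + 72 = -223200 + 72 = -223128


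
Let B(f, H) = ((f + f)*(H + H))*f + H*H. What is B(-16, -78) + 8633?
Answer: -65155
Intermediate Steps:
B(f, H) = H² + 4*H*f² (B(f, H) = ((2*f)*(2*H))*f + H² = (4*H*f)*f + H² = 4*H*f² + H² = H² + 4*H*f²)
B(-16, -78) + 8633 = -78*(-78 + 4*(-16)²) + 8633 = -78*(-78 + 4*256) + 8633 = -78*(-78 + 1024) + 8633 = -78*946 + 8633 = -73788 + 8633 = -65155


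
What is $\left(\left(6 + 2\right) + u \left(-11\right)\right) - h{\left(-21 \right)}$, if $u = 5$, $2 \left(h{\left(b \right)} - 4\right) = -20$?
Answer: $-41$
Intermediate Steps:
$h{\left(b \right)} = -6$ ($h{\left(b \right)} = 4 + \frac{1}{2} \left(-20\right) = 4 - 10 = -6$)
$\left(\left(6 + 2\right) + u \left(-11\right)\right) - h{\left(-21 \right)} = \left(\left(6 + 2\right) + 5 \left(-11\right)\right) - -6 = \left(8 - 55\right) + 6 = -47 + 6 = -41$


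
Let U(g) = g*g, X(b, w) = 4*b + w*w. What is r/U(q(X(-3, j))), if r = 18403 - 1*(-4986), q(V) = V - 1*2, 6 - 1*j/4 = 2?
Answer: 23389/58564 ≈ 0.39937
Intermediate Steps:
j = 16 (j = 24 - 4*2 = 24 - 8 = 16)
X(b, w) = w**2 + 4*b (X(b, w) = 4*b + w**2 = w**2 + 4*b)
q(V) = -2 + V (q(V) = V - 2 = -2 + V)
r = 23389 (r = 18403 + 4986 = 23389)
U(g) = g**2
r/U(q(X(-3, j))) = 23389/((-2 + (16**2 + 4*(-3)))**2) = 23389/((-2 + (256 - 12))**2) = 23389/((-2 + 244)**2) = 23389/(242**2) = 23389/58564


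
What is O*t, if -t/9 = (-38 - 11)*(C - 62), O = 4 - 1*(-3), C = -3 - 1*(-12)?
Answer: -163611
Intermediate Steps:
C = 9 (C = -3 + 12 = 9)
O = 7 (O = 4 + 3 = 7)
t = -23373 (t = -9*(-38 - 11)*(9 - 62) = -(-441)*(-53) = -9*2597 = -23373)
O*t = 7*(-23373) = -163611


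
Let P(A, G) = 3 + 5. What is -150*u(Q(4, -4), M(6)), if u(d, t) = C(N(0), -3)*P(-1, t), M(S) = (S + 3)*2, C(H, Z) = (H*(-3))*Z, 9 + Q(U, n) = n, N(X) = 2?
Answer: -21600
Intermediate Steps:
Q(U, n) = -9 + n
C(H, Z) = -3*H*Z (C(H, Z) = (-3*H)*Z = -3*H*Z)
P(A, G) = 8
M(S) = 6 + 2*S (M(S) = (3 + S)*2 = 6 + 2*S)
u(d, t) = 144 (u(d, t) = -3*2*(-3)*8 = 18*8 = 144)
-150*u(Q(4, -4), M(6)) = -150*144 = -21600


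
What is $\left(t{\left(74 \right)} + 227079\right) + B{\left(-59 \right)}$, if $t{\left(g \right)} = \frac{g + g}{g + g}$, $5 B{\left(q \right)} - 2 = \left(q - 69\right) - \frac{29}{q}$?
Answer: $\frac{13396239}{59} \approx 2.2706 \cdot 10^{5}$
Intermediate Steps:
$B{\left(q \right)} = - \frac{67}{5} - \frac{29}{5 q} + \frac{q}{5}$ ($B{\left(q \right)} = \frac{2}{5} + \frac{\left(q - 69\right) - \frac{29}{q}}{5} = \frac{2}{5} + \frac{\left(-69 + q\right) - \frac{29}{q}}{5} = \frac{2}{5} + \frac{-69 + q - \frac{29}{q}}{5} = \frac{2}{5} - \left(\frac{69}{5} - \frac{q}{5} + \frac{29}{5 q}\right) = - \frac{67}{5} - \frac{29}{5 q} + \frac{q}{5}$)
$t{\left(g \right)} = 1$ ($t{\left(g \right)} = \frac{2 g}{2 g} = 2 g \frac{1}{2 g} = 1$)
$\left(t{\left(74 \right)} + 227079\right) + B{\left(-59 \right)} = \left(1 + 227079\right) + \frac{-29 - 59 \left(-67 - 59\right)}{5 \left(-59\right)} = 227080 + \frac{1}{5} \left(- \frac{1}{59}\right) \left(-29 - -7434\right) = 227080 + \frac{1}{5} \left(- \frac{1}{59}\right) \left(-29 + 7434\right) = 227080 + \frac{1}{5} \left(- \frac{1}{59}\right) 7405 = 227080 - \frac{1481}{59} = \frac{13396239}{59}$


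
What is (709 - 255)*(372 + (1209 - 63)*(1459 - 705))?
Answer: 392463024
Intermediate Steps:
(709 - 255)*(372 + (1209 - 63)*(1459 - 705)) = 454*(372 + 1146*754) = 454*(372 + 864084) = 454*864456 = 392463024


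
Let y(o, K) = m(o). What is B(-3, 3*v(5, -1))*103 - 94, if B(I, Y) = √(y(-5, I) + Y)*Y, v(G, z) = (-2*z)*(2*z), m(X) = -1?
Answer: -94 - 1236*I*√13 ≈ -94.0 - 4456.5*I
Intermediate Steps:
v(G, z) = -4*z²
y(o, K) = -1
B(I, Y) = Y*√(-1 + Y) (B(I, Y) = √(-1 + Y)*Y = Y*√(-1 + Y))
B(-3, 3*v(5, -1))*103 - 94 = ((3*(-4*(-1)²))*√(-1 + 3*(-4*(-1)²)))*103 - 94 = ((3*(-4*1))*√(-1 + 3*(-4*1)))*103 - 94 = ((3*(-4))*√(-1 + 3*(-4)))*103 - 94 = -12*√(-1 - 12)*103 - 94 = -12*I*√13*103 - 94 = -1236*I*√13 - 94 = -94 - 1236*I*√13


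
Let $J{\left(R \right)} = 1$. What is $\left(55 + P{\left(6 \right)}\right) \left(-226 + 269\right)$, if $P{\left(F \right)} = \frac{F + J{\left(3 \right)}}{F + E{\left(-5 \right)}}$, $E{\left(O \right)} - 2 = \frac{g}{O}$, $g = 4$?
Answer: $\frac{86645}{36} \approx 2406.8$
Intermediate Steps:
$E{\left(O \right)} = 2 + \frac{4}{O}$
$P{\left(F \right)} = \frac{1 + F}{\frac{6}{5} + F}$ ($P{\left(F \right)} = \frac{F + 1}{F + \left(2 + \frac{4}{-5}\right)} = \frac{1 + F}{F + \left(2 + 4 \left(- \frac{1}{5}\right)\right)} = \frac{1 + F}{F + \left(2 - \frac{4}{5}\right)} = \frac{1 + F}{F + \frac{6}{5}} = \frac{1 + F}{\frac{6}{5} + F}$)
$\left(55 + P{\left(6 \right)}\right) \left(-226 + 269\right) = \left(55 + \frac{5 \left(1 + 6\right)}{6 + 5 \cdot 6}\right) \left(-226 + 269\right) = \left(55 + 5 \frac{1}{6 + 30} \cdot 7\right) 43 = \left(55 + 5 \cdot \frac{1}{36} \cdot 7\right) 43 = \left(55 + \frac{35}{36}\right) 43 = \frac{2015}{36} \cdot 43 = \frac{86645}{36}$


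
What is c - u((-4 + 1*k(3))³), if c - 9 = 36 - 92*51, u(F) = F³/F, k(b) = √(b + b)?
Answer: -40639 + 14688*√6 ≈ -4660.9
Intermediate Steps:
k(b) = √2*√b (k(b) = √(2*b) = √2*√b)
u(F) = F²
c = -4647 (c = 9 + (36 - 92*51) = 9 + (36 - 4692) = 9 - 4656 = -4647)
c - u((-4 + 1*k(3))³) = -4647 - ((-4 + 1*(√2*√3))³)² = -4647 - ((-4 + 1*√6)³)² = -4647 - ((-4 + √6)³)² = -4647 - (-4 + √6)⁶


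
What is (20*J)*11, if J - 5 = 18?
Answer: 5060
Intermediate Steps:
J = 23 (J = 5 + 18 = 23)
(20*J)*11 = (20*23)*11 = 460*11 = 5060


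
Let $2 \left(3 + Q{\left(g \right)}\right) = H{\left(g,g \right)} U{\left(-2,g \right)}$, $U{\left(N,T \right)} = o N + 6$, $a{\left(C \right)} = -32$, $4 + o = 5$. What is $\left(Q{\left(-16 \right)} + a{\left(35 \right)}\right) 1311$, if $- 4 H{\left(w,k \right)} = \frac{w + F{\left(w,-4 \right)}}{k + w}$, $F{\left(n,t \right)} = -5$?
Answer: $- \frac{2964171}{64} \approx -46315.0$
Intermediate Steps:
$o = 1$ ($o = -4 + 5 = 1$)
$H{\left(w,k \right)} = - \frac{-5 + w}{4 \left(k + w\right)}$ ($H{\left(w,k \right)} = - \frac{\left(w - 5\right) \frac{1}{k + w}}{4} = - \frac{\left(-5 + w\right) \frac{1}{k + w}}{4} = - \frac{\frac{1}{k + w} \left(-5 + w\right)}{4} = - \frac{-5 + w}{4 \left(k + w\right)}$)
$U{\left(N,T \right)} = 6 + N$ ($U{\left(N,T \right)} = 1 N + 6 = N + 6 = 6 + N$)
$Q{\left(g \right)} = -3 + \frac{5 - g}{4 g}$ ($Q{\left(g \right)} = -3 + \frac{\frac{5 - g}{4 \left(g + g\right)} \left(6 - 2\right)}{2} = -3 + \frac{\frac{5 - g}{4 \cdot 2 g} 4}{2} = -3 + \frac{\frac{\frac{1}{2 g} \left(5 - g\right)}{4} \cdot 4}{2} = -3 + \frac{\frac{5 - g}{8 g} 4}{2} = -3 + \frac{\frac{1}{2} \frac{1}{g} \left(5 - g\right)}{2} = -3 + \frac{5 - g}{4 g}$)
$\left(Q{\left(-16 \right)} + a{\left(35 \right)}\right) 1311 = \left(\frac{5 - -208}{4 \left(-16\right)} - 32\right) 1311 = \left(\frac{1}{4} \left(- \frac{1}{16}\right) \left(5 + 208\right) - 32\right) 1311 = \left(\frac{1}{4} \left(- \frac{1}{16}\right) 213 - 32\right) 1311 = \left(- \frac{213}{64} - 32\right) 1311 = \left(- \frac{2261}{64}\right) 1311 = - \frac{2964171}{64}$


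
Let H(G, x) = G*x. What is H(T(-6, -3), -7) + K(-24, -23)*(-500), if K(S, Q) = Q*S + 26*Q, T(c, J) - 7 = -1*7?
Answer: 23000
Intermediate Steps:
T(c, J) = 0 (T(c, J) = 7 - 1*7 = 7 - 7 = 0)
K(S, Q) = 26*Q + Q*S
H(T(-6, -3), -7) + K(-24, -23)*(-500) = 0*(-7) - 23*(26 - 24)*(-500) = 0 - 23*2*(-500) = 0 - 46*(-500) = 0 + 23000 = 23000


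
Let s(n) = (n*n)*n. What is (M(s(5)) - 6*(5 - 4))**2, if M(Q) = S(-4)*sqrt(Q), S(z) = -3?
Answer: 1161 + 180*sqrt(5) ≈ 1563.5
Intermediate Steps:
s(n) = n**3 (s(n) = n**2*n = n**3)
M(Q) = -3*sqrt(Q)
(M(s(5)) - 6*(5 - 4))**2 = (-3*5*sqrt(5) - 6*(5 - 4))**2 = (-15*sqrt(5) - 6*1)**2 = (-15*sqrt(5) - 6)**2 = (-6 - 15*sqrt(5))**2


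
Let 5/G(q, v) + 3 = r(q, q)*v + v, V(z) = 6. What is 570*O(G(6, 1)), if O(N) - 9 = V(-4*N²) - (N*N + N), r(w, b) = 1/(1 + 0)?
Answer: -2850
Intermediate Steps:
r(w, b) = 1 (r(w, b) = 1/1 = 1)
G(q, v) = 5/(-3 + 2*v) (G(q, v) = 5/(-3 + (1*v + v)) = 5/(-3 + (v + v)) = 5/(-3 + 2*v))
O(N) = 15 - N - N² (O(N) = 9 + (6 - (N*N + N)) = 9 + (6 - (N² + N)) = 9 + (6 - (N + N²)) = 9 + (6 + (-N - N²)) = 9 + (6 - N - N²) = 15 - N - N²)
570*O(G(6, 1)) = 570*(15 - 5/(-3 + 2*1) - (5/(-3 + 2*1))²) = 570*(15 - 5/(-3 + 2) - (5/(-3 + 2))²) = 570*(15 - 5/(-1) - (5/(-1))²) = 570*(15 - 5*(-1) - (5*(-1))²) = 570*(15 - 1*(-5) - 1*(-5)²) = 570*(15 + 5 - 1*25) = 570*(15 + 5 - 25) = 570*(-5) = -2850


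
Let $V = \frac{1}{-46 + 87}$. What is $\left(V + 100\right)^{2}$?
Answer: $\frac{16818201}{1681} \approx 10005.0$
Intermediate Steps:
$V = \frac{1}{41} \approx 0.02439$
$\left(V + 100\right)^{2} = \left(\frac{1}{41} + 100\right)^{2} = \left(\frac{4101}{41}\right)^{2} = \frac{16818201}{1681}$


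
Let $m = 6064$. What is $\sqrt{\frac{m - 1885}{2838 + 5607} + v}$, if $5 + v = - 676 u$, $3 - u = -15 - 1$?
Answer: $\frac{i \sqrt{101814445730}}{2815} \approx 113.35 i$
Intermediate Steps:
$u = 19$ ($u = 3 - \left(-15 - 1\right) = 3 - -16 = 3 + 16 = 19$)
$v = -12849$ ($v = -5 - 12844 = -12849$)
$\sqrt{\frac{m - 1885}{2838 + 5607} + v} = \sqrt{\frac{6064 - 1885}{2838 + 5607} - 12849} = \sqrt{\frac{4179}{8445} - 12849} = \sqrt{4179 \cdot \frac{1}{8445} - 12849} = \sqrt{\frac{1393}{2815} - 12849} = \sqrt{- \frac{36168542}{2815}} = \frac{i \sqrt{101814445730}}{2815}$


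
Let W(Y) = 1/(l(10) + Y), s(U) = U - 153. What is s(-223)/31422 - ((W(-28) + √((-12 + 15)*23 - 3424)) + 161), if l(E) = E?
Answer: -15172717/94266 - I*√3355 ≈ -160.96 - 57.922*I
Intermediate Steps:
s(U) = -153 + U
W(Y) = 1/(10 + Y)
s(-223)/31422 - ((W(-28) + √((-12 + 15)*23 - 3424)) + 161) = (-153 - 223)/31422 - ((1/(10 - 28) + √((-12 + 15)*23 - 3424)) + 161) = -376*1/31422 - ((1/(-18) + √(3*23 - 3424)) + 161) = -188/15711 - ((-1/18 + √(69 - 3424)) + 161) = -188/15711 - ((-1/18 + √(-3355)) + 161) = -188/15711 - ((-1/18 + I*√3355) + 161) = -188/15711 - (2897/18 + I*√3355) = -188/15711 + (-2897/18 - I*√3355) = -15172717/94266 - I*√3355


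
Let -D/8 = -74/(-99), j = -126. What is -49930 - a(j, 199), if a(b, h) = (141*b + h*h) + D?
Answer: -7104143/99 ≈ -71759.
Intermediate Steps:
D = -592/99 (D = -(-592)/(-99) = -(-592)*(-1)/99 = -8*74/99 = -592/99 ≈ -5.9798)
a(b, h) = -592/99 + h² + 141*b (a(b, h) = (141*b + h*h) - 592/99 = (141*b + h²) - 592/99 = (h² + 141*b) - 592/99 = -592/99 + h² + 141*b)
-49930 - a(j, 199) = -49930 - (-592/99 + 199² + 141*(-126)) = -49930 - (-592/99 + 39601 - 17766) = -49930 - 1*2161073/99 = -49930 - 2161073/99 = -7104143/99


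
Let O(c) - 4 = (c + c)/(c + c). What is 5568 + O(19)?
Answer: 5573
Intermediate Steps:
O(c) = 5 (O(c) = 4 + (c + c)/(c + c) = 4 + (2*c)/((2*c)) = 4 + (2*c)*(1/(2*c)) = 4 + 1 = 5)
5568 + O(19) = 5568 + 5 = 5573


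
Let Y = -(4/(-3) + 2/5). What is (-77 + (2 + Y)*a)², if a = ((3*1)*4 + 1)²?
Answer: 39450961/225 ≈ 1.7534e+5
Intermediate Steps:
Y = 14/15 (Y = -(4*(-⅓) + 2*(⅕)) = -(-4/3 + ⅖) = -1*(-14/15) = 14/15 ≈ 0.93333)
a = 169 (a = (3*4 + 1)² = (12 + 1)² = 13² = 169)
(-77 + (2 + Y)*a)² = (-77 + (2 + 14/15)*169)² = (-77 + (44/15)*169)² = (-77 + 7436/15)² = (6281/15)² = 39450961/225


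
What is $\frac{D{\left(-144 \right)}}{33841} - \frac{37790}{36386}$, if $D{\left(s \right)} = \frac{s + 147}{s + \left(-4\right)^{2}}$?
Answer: $- \frac{81846543539}{78805672064} \approx -1.0386$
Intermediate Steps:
$D{\left(s \right)} = \frac{147 + s}{16 + s}$ ($D{\left(s \right)} = \frac{147 + s}{s + 16} = \frac{147 + s}{16 + s}$)
$\frac{D{\left(-144 \right)}}{33841} - \frac{37790}{36386} = \frac{\frac{1}{16 - 144} \left(147 - 144\right)}{33841} - \frac{37790}{36386} = \frac{1}{-128} \cdot 3 \cdot \frac{1}{33841} - \frac{18895}{18193} = \left(- \frac{1}{128}\right) 3 \cdot \frac{1}{33841} - \frac{18895}{18193} = \left(- \frac{3}{128}\right) \frac{1}{33841} - \frac{18895}{18193} = - \frac{3}{4331648} - \frac{18895}{18193} = - \frac{81846543539}{78805672064}$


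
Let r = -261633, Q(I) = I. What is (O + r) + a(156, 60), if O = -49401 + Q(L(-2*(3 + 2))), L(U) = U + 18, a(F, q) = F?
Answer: -310870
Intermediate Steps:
L(U) = 18 + U
O = -49393 (O = -49401 + (18 - 2*(3 + 2)) = -49401 + (18 - 2*5) = -49401 + (18 - 10) = -49401 + 8 = -49393)
(O + r) + a(156, 60) = (-49393 - 261633) + 156 = -311026 + 156 = -310870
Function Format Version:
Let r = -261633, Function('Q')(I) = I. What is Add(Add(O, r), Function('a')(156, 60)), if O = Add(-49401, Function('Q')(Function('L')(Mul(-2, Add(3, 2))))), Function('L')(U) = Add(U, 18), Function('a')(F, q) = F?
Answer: -310870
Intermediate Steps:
Function('L')(U) = Add(18, U)
O = -49393 (O = Add(-49401, Add(18, Mul(-2, Add(3, 2)))) = Add(-49401, Add(18, Mul(-2, 5))) = Add(-49401, Add(18, -10)) = Add(-49401, 8) = -49393)
Add(Add(O, r), Function('a')(156, 60)) = Add(Add(-49393, -261633), 156) = Add(-311026, 156) = -310870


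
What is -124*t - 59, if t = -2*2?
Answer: 437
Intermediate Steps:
t = -4
-124*t - 59 = -124*(-4) - 59 = 496 - 59 = 437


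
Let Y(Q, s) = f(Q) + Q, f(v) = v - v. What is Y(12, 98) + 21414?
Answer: 21426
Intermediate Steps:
f(v) = 0
Y(Q, s) = Q (Y(Q, s) = 0 + Q = Q)
Y(12, 98) + 21414 = 12 + 21414 = 21426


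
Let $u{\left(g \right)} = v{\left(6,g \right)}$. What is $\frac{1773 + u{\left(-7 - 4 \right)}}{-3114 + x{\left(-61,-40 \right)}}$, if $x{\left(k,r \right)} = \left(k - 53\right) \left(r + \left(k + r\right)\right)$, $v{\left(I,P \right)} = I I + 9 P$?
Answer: $\frac{19}{144} \approx 0.13194$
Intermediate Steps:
$v{\left(I,P \right)} = I^{2} + 9 P$
$u{\left(g \right)} = 36 + 9 g$ ($u{\left(g \right)} = 6^{2} + 9 g = 36 + 9 g$)
$x{\left(k,r \right)} = \left(-53 + k\right) \left(k + 2 r\right)$
$\frac{1773 + u{\left(-7 - 4 \right)}}{-3114 + x{\left(-61,-40 \right)}} = \frac{1773 + \left(36 + 9 \left(-7 - 4\right)\right)}{-3114 + \left(\left(-61\right)^{2} - -4240 - -3233 + 2 \left(-61\right) \left(-40\right)\right)} = \frac{1773 + \left(36 + 9 \left(-7 - 4\right)\right)}{-3114 + \left(3721 + 4240 + 3233 + 4880\right)} = \frac{1773 + \left(36 + 9 \left(-11\right)\right)}{-3114 + 16074} = \frac{1773 + \left(36 - 99\right)}{12960} = \left(1773 - 63\right) \frac{1}{12960} = 1710 \cdot \frac{1}{12960} = \frac{19}{144}$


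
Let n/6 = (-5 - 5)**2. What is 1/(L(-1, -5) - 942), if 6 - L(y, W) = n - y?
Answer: -1/1537 ≈ -0.00065062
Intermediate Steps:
n = 600 (n = 6*(-5 - 5)**2 = 6*(-10)**2 = 6*100 = 600)
L(y, W) = -594 + y (L(y, W) = 6 - (600 - y) = 6 + (-600 + y) = -594 + y)
1/(L(-1, -5) - 942) = 1/((-594 - 1) - 942) = 1/(-595 - 942) = 1/(-1537) = -1/1537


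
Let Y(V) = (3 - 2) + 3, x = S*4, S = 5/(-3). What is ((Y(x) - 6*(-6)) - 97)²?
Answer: 3249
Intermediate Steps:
S = -5/3 (S = 5*(-⅓) = -5/3 ≈ -1.6667)
x = -20/3 (x = -5/3*4 = -20/3 ≈ -6.6667)
Y(V) = 4 (Y(V) = 1 + 3 = 4)
((Y(x) - 6*(-6)) - 97)² = ((4 - 6*(-6)) - 97)² = ((4 + 36) - 97)² = (40 - 97)² = (-57)² = 3249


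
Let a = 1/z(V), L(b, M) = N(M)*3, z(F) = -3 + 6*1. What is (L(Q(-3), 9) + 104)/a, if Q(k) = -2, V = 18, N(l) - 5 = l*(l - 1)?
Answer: 1005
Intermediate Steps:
N(l) = 5 + l*(-1 + l) (N(l) = 5 + l*(l - 1) = 5 + l*(-1 + l))
z(F) = 3 (z(F) = -3 + 6 = 3)
L(b, M) = 15 - 3*M + 3*M² (L(b, M) = (5 + M² - M)*3 = 15 - 3*M + 3*M²)
a = ⅓ (a = 1/3 = ⅓ ≈ 0.33333)
(L(Q(-3), 9) + 104)/a = ((15 - 3*9 + 3*9²) + 104)/(⅓) = ((15 - 27 + 3*81) + 104)*3 = ((15 - 27 + 243) + 104)*3 = (231 + 104)*3 = 335*3 = 1005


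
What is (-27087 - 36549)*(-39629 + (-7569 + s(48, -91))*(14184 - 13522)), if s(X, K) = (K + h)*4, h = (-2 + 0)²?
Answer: 336041543388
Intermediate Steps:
h = 4 (h = (-2)² = 4)
s(X, K) = 16 + 4*K (s(X, K) = (K + 4)*4 = (4 + K)*4 = 16 + 4*K)
(-27087 - 36549)*(-39629 + (-7569 + s(48, -91))*(14184 - 13522)) = (-27087 - 36549)*(-39629 + (-7569 + (16 + 4*(-91)))*(14184 - 13522)) = -63636*(-39629 + (-7569 + (16 - 364))*662) = -63636*(-39629 + (-7569 - 348)*662) = -63636*(-39629 - 7917*662) = -63636*(-39629 - 5241054) = -63636*(-5280683) = 336041543388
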